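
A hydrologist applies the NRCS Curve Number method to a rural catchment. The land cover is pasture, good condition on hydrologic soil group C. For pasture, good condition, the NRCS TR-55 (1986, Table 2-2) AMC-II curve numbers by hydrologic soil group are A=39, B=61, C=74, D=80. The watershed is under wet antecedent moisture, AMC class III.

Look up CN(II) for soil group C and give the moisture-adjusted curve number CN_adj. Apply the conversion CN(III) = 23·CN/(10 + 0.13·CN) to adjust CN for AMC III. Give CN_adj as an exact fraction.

CN_adj = 85100/981 ≈ 86.748

NRCS table: pasture, good condition, soil group C → CN(II) = 74
Wet (AMC III): CN(III) = 23·74/(10 + 0.13·74) = 1702/(981/50) = 85100/981 ≈ 86.748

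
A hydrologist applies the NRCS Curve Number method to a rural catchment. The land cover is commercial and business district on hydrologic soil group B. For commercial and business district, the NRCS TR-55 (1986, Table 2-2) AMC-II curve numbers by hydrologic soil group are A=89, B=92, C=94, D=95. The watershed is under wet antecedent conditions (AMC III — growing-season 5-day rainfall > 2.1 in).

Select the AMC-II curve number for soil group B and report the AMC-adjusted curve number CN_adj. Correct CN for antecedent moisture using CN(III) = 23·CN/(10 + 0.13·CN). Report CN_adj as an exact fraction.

NRCS table: commercial and business district, soil group B → CN(II) = 92
Wet (AMC III): CN(III) = 23·92/(10 + 0.13·92) = 2116/(549/25) = 52900/549 ≈ 96.357

CN_adj = 52900/549 ≈ 96.357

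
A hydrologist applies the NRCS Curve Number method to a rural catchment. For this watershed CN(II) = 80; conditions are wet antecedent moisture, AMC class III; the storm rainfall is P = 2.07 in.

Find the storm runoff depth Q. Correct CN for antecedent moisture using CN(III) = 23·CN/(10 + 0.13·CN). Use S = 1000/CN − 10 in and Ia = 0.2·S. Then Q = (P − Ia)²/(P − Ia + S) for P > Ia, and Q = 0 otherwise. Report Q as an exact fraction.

CN(III) from CN(II)=80: (23·80)/(10 + 0.13·80) = 4600/51 ≈ 90.196
Max retention: S = 1000/(4600/51) − 10 = 25/23 in (≈ 1.087 in)
Ia = 0.2·(25/23) = 5/23 in ≈ 0.217 in
Since P=2.070 > Ia=0.217: effective rainfall P−Ia = 4261/2300 in
Runoff Q = (P−Ia)²/(P−Ia+S) = (1.853)²/(1.853+1.087) = 18156121/15550300 ≈ 1.168 in

Q = 18156121/15550300 in ≈ 1.168 in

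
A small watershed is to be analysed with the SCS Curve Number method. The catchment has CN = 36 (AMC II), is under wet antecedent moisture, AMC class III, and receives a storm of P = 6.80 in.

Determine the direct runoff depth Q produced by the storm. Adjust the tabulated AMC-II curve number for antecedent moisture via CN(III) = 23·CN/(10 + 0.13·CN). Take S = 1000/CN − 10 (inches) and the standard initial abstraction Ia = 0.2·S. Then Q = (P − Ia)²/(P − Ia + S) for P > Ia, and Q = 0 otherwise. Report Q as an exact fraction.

Q = 14785922/6954165 in ≈ 2.126 in

Adjust CN=36 to AMC III: 23·36/(10 + 0.13·36) → 828 ÷ (367/25) = 20700/367 ≈ 56.403
Retention S: 1000/CN − 10 with CN=56.403 → S = 1600/207 ≈ 7.729 in
Ia = 0.2·(1600/207) = 320/207 in ≈ 1.546 in
P − Ia = 6.800 − 1.546 = 5438/1035 ≈ 5.254 in (> 0, runoff occurs)
Runoff Q = (P−Ia)²/(P−Ia+S) = (5.254)²/(5.254+7.729) = 14785922/6954165 ≈ 2.126 in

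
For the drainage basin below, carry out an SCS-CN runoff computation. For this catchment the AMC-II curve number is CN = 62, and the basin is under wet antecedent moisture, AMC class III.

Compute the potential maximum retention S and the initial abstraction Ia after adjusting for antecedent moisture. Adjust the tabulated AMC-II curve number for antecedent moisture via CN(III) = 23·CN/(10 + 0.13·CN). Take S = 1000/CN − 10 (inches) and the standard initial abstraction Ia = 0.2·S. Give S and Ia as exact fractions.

CN(III) from CN(II)=62: (23·62)/(10 + 0.13·62) = 71300/903 ≈ 78.959
Max retention: S = 1000/(71300/903) − 10 = 1900/713 in (≈ 2.665 in)
Initial abstraction Ia = S/5 = (1900/713)/5 = 380/713 ≈ 0.533 in

S = 1900/713 in ≈ 2.665 in; Ia = 380/713 in ≈ 0.533 in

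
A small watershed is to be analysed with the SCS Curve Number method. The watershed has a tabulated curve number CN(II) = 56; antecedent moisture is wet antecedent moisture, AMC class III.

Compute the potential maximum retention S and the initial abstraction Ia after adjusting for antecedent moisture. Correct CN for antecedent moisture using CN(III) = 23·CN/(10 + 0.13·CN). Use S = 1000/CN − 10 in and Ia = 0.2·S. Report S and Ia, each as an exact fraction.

S = 550/161 in ≈ 3.416 in; Ia = 110/161 in ≈ 0.683 in

Adjust CN=56 to AMC III: 23·56/(10 + 0.13·56) → 1288 ÷ (432/25) = 4025/54 ≈ 74.537
Retention S: 1000/CN − 10 with CN=74.537 → S = 550/161 ≈ 3.416 in
Initial abstraction Ia = S/5 = (550/161)/5 = 110/161 ≈ 0.683 in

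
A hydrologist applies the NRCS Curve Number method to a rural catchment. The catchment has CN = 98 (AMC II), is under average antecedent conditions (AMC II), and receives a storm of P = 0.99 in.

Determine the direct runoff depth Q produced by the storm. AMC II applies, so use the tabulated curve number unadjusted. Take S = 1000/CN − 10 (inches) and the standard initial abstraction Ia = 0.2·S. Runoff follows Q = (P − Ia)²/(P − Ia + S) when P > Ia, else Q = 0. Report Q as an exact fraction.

Q = 21631801/27689900 in ≈ 0.781 in

CN(II) = 98; AMC II needs no correction.
Max retention: S = 1000/98 − 10 = 10/49 in (≈ 0.204 in)
Ia = 0.2S: 0.2·0.204 = 0.041 in (exactly 2/49)
Excess rainfall: 0.990 − 0.041 = 0.949 in; P > Ia so Q > 0
Runoff Q = (P−Ia)²/(P−Ia+S) = (0.949)²/(0.949+0.204) = 21631801/27689900 ≈ 0.781 in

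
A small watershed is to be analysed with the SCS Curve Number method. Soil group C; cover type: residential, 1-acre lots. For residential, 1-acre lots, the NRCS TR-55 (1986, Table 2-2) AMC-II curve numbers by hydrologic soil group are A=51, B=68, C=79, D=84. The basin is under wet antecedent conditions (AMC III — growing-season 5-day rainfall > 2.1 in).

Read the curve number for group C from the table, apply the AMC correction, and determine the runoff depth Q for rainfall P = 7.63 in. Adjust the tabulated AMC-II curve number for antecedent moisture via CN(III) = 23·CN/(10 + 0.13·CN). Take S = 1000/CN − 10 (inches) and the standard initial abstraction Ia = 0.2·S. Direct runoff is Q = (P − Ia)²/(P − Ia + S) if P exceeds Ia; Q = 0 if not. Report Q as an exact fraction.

NRCS table: residential, 1-acre lots, soil group C → CN(II) = 79
Adjust CN=79 to AMC III: 23·79/(10 + 0.13·79) → 1817 ÷ (2027/100) = 181700/2027 ≈ 89.640
Retention S: 1000/CN − 10 with CN=89.640 → S = 2100/1817 ≈ 1.156 in
Ia = 0.2·(2100/1817) = 420/1817 in ≈ 0.231 in
P − Ia = 7.630 − 0.231 = 1344371/181700 ≈ 7.399 in (> 0, runoff occurs)
Q = (1344371/181700)²/((1344371/181700) + 2100/1817) = (1807333385641/33014890000)/(1554371/181700) = 258190483663/40347030100 in ≈ 6.399 in

Q = 258190483663/40347030100 in ≈ 6.399 in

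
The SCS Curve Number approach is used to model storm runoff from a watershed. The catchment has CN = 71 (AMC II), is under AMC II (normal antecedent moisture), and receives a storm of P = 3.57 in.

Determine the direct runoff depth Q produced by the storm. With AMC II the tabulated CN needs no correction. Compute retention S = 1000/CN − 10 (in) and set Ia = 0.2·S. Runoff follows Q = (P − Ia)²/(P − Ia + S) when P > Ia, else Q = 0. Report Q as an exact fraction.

Q = 382085209/344683700 in ≈ 1.109 in

AMC II — tabulated CN = 71 applies directly.
Retention S: 1000/CN − 10 with CN=71.000 → S = 290/71 ≈ 4.085 in
Ia = 0.2·(290/71) = 58/71 in ≈ 0.817 in
Since P=3.570 > Ia=0.817: effective rainfall P−Ia = 19547/7100 in
Q: (19547/7100)² ÷ (48547/7100) = 382085209/344683700 in (≈ 1.109 in)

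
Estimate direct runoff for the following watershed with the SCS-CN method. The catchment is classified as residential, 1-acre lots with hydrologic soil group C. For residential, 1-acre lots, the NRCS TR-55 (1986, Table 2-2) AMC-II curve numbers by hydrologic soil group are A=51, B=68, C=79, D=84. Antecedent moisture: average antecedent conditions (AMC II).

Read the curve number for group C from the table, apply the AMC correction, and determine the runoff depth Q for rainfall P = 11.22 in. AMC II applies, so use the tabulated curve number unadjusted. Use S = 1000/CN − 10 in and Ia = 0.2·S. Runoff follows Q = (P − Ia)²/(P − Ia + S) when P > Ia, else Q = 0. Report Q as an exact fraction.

Q = 594147987/69413350 in ≈ 8.560 in

NRCS table: residential, 1-acre lots, soil group C → CN(II) = 79
CN(II) = 79; AMC II needs no correction.
Retention S: 1000/CN − 10 with CN=79.000 → S = 210/79 ≈ 2.658 in
Ia = 0.2S: 0.2·2.658 = 0.532 in (exactly 42/79)
Since P=11.220 > Ia=0.532: effective rainfall P−Ia = 42219/3950 in
Q: (42219/3950)² ÷ (52719/3950) = 594147987/69413350 in (≈ 8.560 in)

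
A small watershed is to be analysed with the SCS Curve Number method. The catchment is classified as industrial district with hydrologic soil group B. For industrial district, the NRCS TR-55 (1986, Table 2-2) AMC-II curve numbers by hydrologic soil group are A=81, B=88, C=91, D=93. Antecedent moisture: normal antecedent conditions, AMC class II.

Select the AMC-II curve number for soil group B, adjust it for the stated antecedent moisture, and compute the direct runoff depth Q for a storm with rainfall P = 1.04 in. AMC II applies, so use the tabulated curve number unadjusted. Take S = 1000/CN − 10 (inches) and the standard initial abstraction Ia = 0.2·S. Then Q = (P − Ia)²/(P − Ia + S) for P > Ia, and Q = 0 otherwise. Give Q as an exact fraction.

Q = 44521/161150 in ≈ 0.276 in

NRCS table: industrial district, soil group B → CN(II) = 88
AMC II — tabulated CN = 88 applies directly.
Max retention: S = 1000/88 − 10 = 15/11 in (≈ 1.364 in)
Ia = 0.2S: 0.2·1.364 = 0.273 in (exactly 3/11)
P − Ia = 1.040 − 0.273 = 211/275 ≈ 0.767 in (> 0, runoff occurs)
Q = (211/275)²/((211/275) + 15/11) = (44521/75625)/(586/275) = 44521/161150 in ≈ 0.276 in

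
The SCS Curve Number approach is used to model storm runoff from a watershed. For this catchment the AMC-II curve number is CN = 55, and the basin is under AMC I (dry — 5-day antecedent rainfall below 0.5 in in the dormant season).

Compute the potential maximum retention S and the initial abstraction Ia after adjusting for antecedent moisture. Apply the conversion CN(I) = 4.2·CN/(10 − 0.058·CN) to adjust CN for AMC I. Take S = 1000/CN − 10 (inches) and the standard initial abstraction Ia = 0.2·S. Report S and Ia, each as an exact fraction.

S = 1500/77 in ≈ 19.481 in; Ia = 300/77 in ≈ 3.896 in

Adjust CN=55 to AMC I: 4.2·55/(10 − 0.058·55) → 231 ÷ (681/100) = 7700/227 ≈ 33.921
Max retention: S = 1000/(7700/227) − 10 = 1500/77 in (≈ 19.481 in)
Ia = 0.2S: 0.2·19.481 = 3.896 in (exactly 300/77)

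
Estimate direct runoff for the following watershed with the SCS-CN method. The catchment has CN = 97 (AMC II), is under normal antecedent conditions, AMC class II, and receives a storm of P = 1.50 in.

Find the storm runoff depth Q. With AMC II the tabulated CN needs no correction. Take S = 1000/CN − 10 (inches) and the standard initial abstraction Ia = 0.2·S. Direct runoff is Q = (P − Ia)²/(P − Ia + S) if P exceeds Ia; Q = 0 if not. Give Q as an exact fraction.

Q = 25947/21922 in ≈ 1.184 in

CN(II) = 97; AMC II needs no correction.
Retention S: 1000/CN − 10 with CN=97.000 → S = 30/97 ≈ 0.309 in
Ia = 0.2S: 0.2·0.309 = 0.062 in (exactly 6/97)
Since P=1.500 > Ia=0.062: effective rainfall P−Ia = 279/194 in
Q: (279/194)² ÷ (339/194) = 25947/21922 in (≈ 1.184 in)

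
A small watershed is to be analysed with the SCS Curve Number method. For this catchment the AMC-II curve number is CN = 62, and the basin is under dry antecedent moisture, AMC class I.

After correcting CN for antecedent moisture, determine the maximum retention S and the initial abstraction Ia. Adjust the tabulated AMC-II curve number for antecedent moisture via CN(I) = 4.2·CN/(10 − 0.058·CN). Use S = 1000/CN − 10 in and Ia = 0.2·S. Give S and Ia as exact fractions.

Dry (AMC I): CN(I) = 4.2·62/(10 − 0.058·62) = (1302/5)/(1601/250) = 65100/1601 ≈ 40.662
S = 1000/(65100/1601) − 10 = 9500/651 in ≈ 14.593 in
Initial abstraction Ia = S/5 = (9500/651)/5 = 1900/651 ≈ 2.919 in

S = 9500/651 in ≈ 14.593 in; Ia = 1900/651 in ≈ 2.919 in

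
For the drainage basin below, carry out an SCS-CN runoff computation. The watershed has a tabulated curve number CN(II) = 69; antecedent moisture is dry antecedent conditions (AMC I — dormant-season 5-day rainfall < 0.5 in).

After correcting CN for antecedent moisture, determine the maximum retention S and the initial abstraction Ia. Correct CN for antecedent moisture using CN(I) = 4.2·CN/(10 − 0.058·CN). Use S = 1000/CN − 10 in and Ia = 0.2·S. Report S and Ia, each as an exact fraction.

S = 15500/1449 in ≈ 10.697 in; Ia = 3100/1449 in ≈ 2.139 in

CN(I) from CN(II)=69: (4.2·69)/(10 − 0.058·69) = 144900/2999 ≈ 48.316
Max retention: S = 1000/(144900/2999) − 10 = 15500/1449 in (≈ 10.697 in)
Ia = 0.2·(15500/1449) = 3100/1449 in ≈ 2.139 in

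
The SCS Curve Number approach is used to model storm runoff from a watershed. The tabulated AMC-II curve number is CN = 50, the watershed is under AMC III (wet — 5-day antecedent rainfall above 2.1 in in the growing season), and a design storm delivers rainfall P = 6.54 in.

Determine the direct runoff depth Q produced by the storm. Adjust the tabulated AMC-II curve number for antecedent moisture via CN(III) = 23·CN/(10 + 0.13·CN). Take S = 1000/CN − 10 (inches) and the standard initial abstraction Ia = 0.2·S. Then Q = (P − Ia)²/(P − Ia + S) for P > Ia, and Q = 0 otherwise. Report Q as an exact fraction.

Q = 42523441/13249150 in ≈ 3.210 in

CN(III) from CN(II)=50: (23·50)/(10 + 0.13·50) = 2300/33 ≈ 69.697
Retention S: 1000/CN − 10 with CN=69.697 → S = 100/23 ≈ 4.348 in
Ia = 0.2·(100/23) = 20/23 in ≈ 0.870 in
Excess rainfall: 6.540 − 0.870 = 5.670 in; P > Ia so Q > 0
Q = (6521/1150)²/((6521/1150) + 100/23) = (42523441/1322500)/(11521/1150) = 42523441/13249150 in ≈ 3.210 in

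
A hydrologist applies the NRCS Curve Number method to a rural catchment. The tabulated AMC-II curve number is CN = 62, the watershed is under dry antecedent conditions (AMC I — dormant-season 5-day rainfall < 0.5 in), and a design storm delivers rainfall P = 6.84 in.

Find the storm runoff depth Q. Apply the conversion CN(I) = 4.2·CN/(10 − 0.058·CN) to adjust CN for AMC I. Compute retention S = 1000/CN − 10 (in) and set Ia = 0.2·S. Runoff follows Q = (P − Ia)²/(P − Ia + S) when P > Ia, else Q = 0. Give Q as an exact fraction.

CN(I) from CN(II)=62: (4.2·62)/(10 − 0.058·62) = 65100/1601 ≈ 40.662
Max retention: S = 1000/(65100/1601) − 10 = 9500/651 in (≈ 14.593 in)
Initial abstraction Ia = S/5 = (9500/651)/5 = 1900/651 ≈ 2.919 in
Since P=6.840 > Ia=2.919: effective rainfall P−Ia = 63821/16275 in
Runoff Q = (P−Ia)²/(P−Ia+S) = (3.921)²/(3.921+14.593) = 214374739/258105225 ≈ 0.831 in

Q = 214374739/258105225 in ≈ 0.831 in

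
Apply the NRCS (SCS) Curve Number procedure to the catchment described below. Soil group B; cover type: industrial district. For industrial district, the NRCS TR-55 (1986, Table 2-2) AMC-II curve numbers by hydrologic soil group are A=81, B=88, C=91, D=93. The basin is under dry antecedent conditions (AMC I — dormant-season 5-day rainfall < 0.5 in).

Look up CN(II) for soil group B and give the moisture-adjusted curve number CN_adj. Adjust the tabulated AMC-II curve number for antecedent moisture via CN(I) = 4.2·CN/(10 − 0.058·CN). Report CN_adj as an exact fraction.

CN_adj = 3850/51 ≈ 75.490

NRCS table: industrial district, soil group B → CN(II) = 88
Adjust CN=88 to AMC I: 4.2·88/(10 − 0.058·88) → (1848/5) ÷ (612/125) = 3850/51 ≈ 75.490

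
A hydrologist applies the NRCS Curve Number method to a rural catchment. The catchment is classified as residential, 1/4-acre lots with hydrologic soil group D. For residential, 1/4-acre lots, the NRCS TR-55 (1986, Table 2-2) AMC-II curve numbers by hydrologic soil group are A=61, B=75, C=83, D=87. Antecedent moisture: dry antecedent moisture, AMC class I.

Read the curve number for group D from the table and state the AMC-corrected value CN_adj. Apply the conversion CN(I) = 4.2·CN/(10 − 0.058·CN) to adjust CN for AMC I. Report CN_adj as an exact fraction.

NRCS table: residential, 1/4-acre lots, soil group D → CN(II) = 87
Adjust CN=87 to AMC I: 4.2·87/(10 − 0.058·87) → (1827/5) ÷ (2477/500) = 182700/2477 ≈ 73.759

CN_adj = 182700/2477 ≈ 73.759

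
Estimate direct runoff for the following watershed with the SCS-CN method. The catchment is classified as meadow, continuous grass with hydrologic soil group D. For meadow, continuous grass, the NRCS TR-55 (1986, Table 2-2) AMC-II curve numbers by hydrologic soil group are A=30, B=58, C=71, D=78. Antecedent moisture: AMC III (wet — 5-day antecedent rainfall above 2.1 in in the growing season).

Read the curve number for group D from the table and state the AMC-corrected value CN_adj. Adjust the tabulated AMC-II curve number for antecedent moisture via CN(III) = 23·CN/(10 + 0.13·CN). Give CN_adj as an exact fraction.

NRCS table: meadow, continuous grass, soil group D → CN(II) = 78
Wet (AMC III): CN(III) = 23·78/(10 + 0.13·78) = 1794/(1007/50) = 89700/1007 ≈ 89.076

CN_adj = 89700/1007 ≈ 89.076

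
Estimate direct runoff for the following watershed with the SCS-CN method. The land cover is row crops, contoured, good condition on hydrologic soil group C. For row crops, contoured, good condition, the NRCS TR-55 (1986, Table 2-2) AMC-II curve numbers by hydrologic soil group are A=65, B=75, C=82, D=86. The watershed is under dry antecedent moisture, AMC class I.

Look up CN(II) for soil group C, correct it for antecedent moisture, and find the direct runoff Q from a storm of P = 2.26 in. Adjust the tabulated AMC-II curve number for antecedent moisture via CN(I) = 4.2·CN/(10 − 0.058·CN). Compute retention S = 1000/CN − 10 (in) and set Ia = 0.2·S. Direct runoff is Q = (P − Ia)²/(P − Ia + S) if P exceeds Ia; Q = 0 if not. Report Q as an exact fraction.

NRCS table: row crops, contoured, good condition, soil group C → CN(II) = 82
CN(I) from CN(II)=82: (4.2·82)/(10 − 0.058·82) = 28700/437 ≈ 65.675
S = 1000/(28700/437) − 10 = 1500/287 in ≈ 5.226 in
Ia = 0.2·(1500/287) = 300/287 in ≈ 1.045 in
Since P=2.260 > Ia=1.045: effective rainfall P−Ia = 17431/14350 in
Runoff Q = (P−Ia)²/(P−Ia+S) = (1.215)²/(1.215+5.226) = 303839761/1326384850 ≈ 0.229 in

Q = 303839761/1326384850 in ≈ 0.229 in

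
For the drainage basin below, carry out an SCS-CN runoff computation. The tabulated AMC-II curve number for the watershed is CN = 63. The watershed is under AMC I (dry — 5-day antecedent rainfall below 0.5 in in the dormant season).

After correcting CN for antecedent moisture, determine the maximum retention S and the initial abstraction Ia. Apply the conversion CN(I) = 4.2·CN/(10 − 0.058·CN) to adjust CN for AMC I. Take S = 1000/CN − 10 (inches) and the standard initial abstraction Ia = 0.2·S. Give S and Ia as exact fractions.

Adjust CN=63 to AMC I: 4.2·63/(10 − 0.058·63) → (1323/5) ÷ (3173/500) = 132300/3173 ≈ 41.696
Retention S: 1000/CN − 10 with CN=41.696 → S = 18500/1323 ≈ 13.983 in
Ia = 0.2S: 0.2·13.983 = 2.797 in (exactly 3700/1323)

S = 18500/1323 in ≈ 13.983 in; Ia = 3700/1323 in ≈ 2.797 in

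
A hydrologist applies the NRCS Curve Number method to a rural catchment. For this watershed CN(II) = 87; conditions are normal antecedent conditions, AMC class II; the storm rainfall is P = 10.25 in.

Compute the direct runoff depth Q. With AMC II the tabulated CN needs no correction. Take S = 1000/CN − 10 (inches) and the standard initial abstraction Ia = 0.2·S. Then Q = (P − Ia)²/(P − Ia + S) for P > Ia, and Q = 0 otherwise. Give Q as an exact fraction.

Q = 11992369/1386084 in ≈ 8.652 in

CN(II) = 87; AMC II needs no correction.
S = 1000/87 − 10 = 130/87 in ≈ 1.494 in
Ia = 0.2·(130/87) = 26/87 in ≈ 0.299 in
P − Ia = 10.250 − 0.299 = 3463/348 ≈ 9.951 in (> 0, runoff occurs)
Runoff Q = (P−Ia)²/(P−Ia+S) = (9.951)²/(9.951+1.494) = 11992369/1386084 ≈ 8.652 in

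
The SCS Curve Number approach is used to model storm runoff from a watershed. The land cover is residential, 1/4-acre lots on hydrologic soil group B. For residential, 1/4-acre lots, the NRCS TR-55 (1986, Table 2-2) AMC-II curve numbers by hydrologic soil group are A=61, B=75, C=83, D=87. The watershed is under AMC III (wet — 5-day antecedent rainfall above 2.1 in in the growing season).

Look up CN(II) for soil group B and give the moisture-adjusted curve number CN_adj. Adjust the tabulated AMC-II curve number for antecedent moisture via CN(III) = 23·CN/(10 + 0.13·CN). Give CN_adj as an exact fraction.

NRCS table: residential, 1/4-acre lots, soil group B → CN(II) = 75
Adjust CN=75 to AMC III: 23·75/(10 + 0.13·75) → 1725 ÷ (79/4) = 6900/79 ≈ 87.342

CN_adj = 6900/79 ≈ 87.342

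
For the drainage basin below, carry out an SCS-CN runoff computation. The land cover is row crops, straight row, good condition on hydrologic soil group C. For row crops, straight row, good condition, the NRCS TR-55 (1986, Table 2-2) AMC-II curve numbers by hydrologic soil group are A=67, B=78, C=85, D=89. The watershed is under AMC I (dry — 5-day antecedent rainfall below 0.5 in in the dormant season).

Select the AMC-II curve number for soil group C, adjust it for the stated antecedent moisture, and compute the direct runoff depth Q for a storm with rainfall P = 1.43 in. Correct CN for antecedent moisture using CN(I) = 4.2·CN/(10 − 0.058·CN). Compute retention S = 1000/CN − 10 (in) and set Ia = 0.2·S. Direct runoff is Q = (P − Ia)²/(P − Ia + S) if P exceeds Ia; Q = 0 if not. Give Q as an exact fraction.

NRCS table: row crops, straight row, good condition, soil group C → CN(II) = 85
CN(I) from CN(II)=85: (4.2·85)/(10 − 0.058·85) = 11900/169 ≈ 70.414
S = 1000/(11900/169) − 10 = 500/119 in ≈ 4.202 in
Initial abstraction Ia = S/5 = (500/119)/5 = 100/119 ≈ 0.840 in
Excess rainfall: 1.430 − 0.840 = 0.590 in; P > Ia so Q > 0
Runoff Q = (P−Ia)²/(P−Ia+S) = (0.590)²/(0.590+4.202) = 49238289/678502300 ≈ 0.073 in

Q = 49238289/678502300 in ≈ 0.073 in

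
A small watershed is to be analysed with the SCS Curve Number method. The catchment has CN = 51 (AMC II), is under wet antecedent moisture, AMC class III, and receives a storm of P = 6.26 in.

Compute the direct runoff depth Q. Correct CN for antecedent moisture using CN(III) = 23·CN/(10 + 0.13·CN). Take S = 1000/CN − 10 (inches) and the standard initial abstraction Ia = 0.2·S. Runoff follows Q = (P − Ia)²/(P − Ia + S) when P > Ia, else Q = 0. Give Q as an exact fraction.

Q = 101218786201/33028688850 in ≈ 3.065 in

Wet (AMC III): CN(III) = 23·51/(10 + 0.13·51) = 1173/(1663/100) = 117300/1663 ≈ 70.535
Retention S: 1000/CN − 10 with CN=70.535 → S = 4900/1173 ≈ 4.177 in
Initial abstraction Ia = S/5 = (4900/1173)/5 = 980/1173 ≈ 0.835 in
Since P=6.260 > Ia=0.835: effective rainfall P−Ia = 318149/58650 in
Runoff Q = (P−Ia)²/(P−Ia+S) = (5.425)²/(5.425+4.177) = 101218786201/33028688850 ≈ 3.065 in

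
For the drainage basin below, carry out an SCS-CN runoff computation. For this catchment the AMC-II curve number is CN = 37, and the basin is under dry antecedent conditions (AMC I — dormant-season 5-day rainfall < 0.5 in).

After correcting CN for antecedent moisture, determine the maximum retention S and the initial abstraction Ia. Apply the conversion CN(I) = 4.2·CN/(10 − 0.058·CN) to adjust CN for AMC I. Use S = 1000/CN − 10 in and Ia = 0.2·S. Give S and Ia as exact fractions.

S = 1500/37 in ≈ 40.541 in; Ia = 300/37 in ≈ 8.108 in

Adjust CN=37 to AMC I: 4.2·37/(10 − 0.058·37) → (777/5) ÷ (3927/500) = 3700/187 ≈ 19.786
Max retention: S = 1000/(3700/187) − 10 = 1500/37 in (≈ 40.541 in)
Ia = 0.2S: 0.2·40.541 = 8.108 in (exactly 300/37)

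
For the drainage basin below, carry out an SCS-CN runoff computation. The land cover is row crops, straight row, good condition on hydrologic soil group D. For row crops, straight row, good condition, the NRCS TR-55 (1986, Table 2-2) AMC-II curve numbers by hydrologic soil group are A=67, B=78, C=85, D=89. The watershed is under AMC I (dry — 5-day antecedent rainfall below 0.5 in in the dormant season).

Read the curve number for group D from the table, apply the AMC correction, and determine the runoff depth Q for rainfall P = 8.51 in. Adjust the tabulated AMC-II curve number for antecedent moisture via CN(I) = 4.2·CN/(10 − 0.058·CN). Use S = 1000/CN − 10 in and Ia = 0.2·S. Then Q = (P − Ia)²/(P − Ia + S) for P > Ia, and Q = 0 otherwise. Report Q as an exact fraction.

Q = 2191936509361/379504001100 in ≈ 5.776 in

NRCS table: row crops, straight row, good condition, soil group D → CN(II) = 89
CN(I) from CN(II)=89: (4.2·89)/(10 − 0.058·89) = 186900/2419 ≈ 77.263
Max retention: S = 1000/(186900/2419) − 10 = 5500/1869 in (≈ 2.943 in)
Initial abstraction Ia = S/5 = (5500/1869)/5 = 1100/1869 ≈ 0.589 in
P − Ia = 8.510 − 0.589 = 1480519/186900 ≈ 7.921 in (> 0, runoff occurs)
Q = (1480519/186900)²/((1480519/186900) + 5500/1869) = (2191936509361/34931610000)/(2030519/186900) = 2191936509361/379504001100 in ≈ 5.776 in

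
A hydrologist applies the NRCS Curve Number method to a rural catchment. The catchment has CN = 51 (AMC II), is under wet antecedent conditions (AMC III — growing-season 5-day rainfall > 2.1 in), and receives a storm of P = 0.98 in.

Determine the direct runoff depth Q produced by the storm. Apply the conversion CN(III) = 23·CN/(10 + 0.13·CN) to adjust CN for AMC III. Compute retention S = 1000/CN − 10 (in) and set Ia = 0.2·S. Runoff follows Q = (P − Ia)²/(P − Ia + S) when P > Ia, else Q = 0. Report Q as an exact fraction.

Q = 209503/43342350 in ≈ 0.005 in

Wet (AMC III): CN(III) = 23·51/(10 + 0.13·51) = 1173/(1663/100) = 117300/1663 ≈ 70.535
Retention S: 1000/CN − 10 with CN=70.535 → S = 4900/1173 ≈ 4.177 in
Ia = 0.2·(4900/1173) = 980/1173 in ≈ 0.835 in
P − Ia = 0.980 − 0.835 = 8477/58650 ≈ 0.145 in (> 0, runoff occurs)
Runoff Q = (P−Ia)²/(P−Ia+S) = (0.145)²/(0.145+4.177) = 209503/43342350 ≈ 0.005 in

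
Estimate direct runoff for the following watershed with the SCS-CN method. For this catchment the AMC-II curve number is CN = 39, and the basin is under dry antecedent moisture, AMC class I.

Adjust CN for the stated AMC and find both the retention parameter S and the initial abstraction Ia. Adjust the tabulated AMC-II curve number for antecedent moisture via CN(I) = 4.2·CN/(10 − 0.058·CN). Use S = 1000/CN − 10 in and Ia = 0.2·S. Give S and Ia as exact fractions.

S = 30500/819 in ≈ 37.241 in; Ia = 6100/819 in ≈ 7.448 in

CN(I) from CN(II)=39: (4.2·39)/(10 − 0.058·39) = 81900/3869 ≈ 21.168
Max retention: S = 1000/(81900/3869) − 10 = 30500/819 in (≈ 37.241 in)
Ia = 0.2S: 0.2·37.241 = 7.448 in (exactly 6100/819)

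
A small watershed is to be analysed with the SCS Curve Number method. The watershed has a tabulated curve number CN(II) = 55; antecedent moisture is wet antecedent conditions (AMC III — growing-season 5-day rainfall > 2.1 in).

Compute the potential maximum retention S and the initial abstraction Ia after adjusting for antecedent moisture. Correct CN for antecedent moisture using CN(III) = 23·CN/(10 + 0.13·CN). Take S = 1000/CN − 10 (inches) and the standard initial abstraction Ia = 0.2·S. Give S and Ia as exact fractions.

S = 900/253 in ≈ 3.557 in; Ia = 180/253 in ≈ 0.711 in

Adjust CN=55 to AMC III: 23·55/(10 + 0.13·55) → 1265 ÷ (343/20) = 25300/343 ≈ 73.761
S = 1000/(25300/343) − 10 = 900/253 in ≈ 3.557 in
Ia = 0.2S: 0.2·3.557 = 0.711 in (exactly 180/253)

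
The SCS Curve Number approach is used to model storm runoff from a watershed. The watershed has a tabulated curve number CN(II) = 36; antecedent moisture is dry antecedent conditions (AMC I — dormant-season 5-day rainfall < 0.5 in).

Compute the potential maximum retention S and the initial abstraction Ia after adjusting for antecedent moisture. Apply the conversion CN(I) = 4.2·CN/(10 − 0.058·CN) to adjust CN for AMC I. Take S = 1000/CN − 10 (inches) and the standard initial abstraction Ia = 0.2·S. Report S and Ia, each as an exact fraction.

CN(I) from CN(II)=36: (4.2·36)/(10 − 0.058·36) = 18900/989 ≈ 19.110
S = 1000/(18900/989) − 10 = 8000/189 in ≈ 42.328 in
Ia = 0.2S: 0.2·42.328 = 8.466 in (exactly 1600/189)

S = 8000/189 in ≈ 42.328 in; Ia = 1600/189 in ≈ 8.466 in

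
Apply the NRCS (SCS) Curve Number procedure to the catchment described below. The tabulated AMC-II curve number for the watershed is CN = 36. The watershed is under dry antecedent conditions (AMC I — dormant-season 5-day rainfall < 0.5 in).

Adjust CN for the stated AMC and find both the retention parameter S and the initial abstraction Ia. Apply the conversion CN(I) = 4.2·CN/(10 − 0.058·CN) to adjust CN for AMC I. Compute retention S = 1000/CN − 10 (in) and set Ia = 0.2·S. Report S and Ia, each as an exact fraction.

S = 8000/189 in ≈ 42.328 in; Ia = 1600/189 in ≈ 8.466 in

CN(I) from CN(II)=36: (4.2·36)/(10 − 0.058·36) = 18900/989 ≈ 19.110
S = 1000/(18900/989) − 10 = 8000/189 in ≈ 42.328 in
Initial abstraction Ia = S/5 = (8000/189)/5 = 1600/189 ≈ 8.466 in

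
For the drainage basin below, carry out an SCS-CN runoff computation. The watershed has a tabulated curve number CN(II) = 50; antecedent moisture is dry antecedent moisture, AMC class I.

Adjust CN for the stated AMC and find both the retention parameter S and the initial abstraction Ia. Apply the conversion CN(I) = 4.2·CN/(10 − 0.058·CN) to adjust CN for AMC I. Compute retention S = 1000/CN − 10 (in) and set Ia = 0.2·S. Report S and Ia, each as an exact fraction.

Dry (AMC I): CN(I) = 4.2·50/(10 − 0.058·50) = 210/(71/10) = 2100/71 ≈ 29.577
S = 1000/(2100/71) − 10 = 500/21 in ≈ 23.810 in
Ia = 0.2S: 0.2·23.810 = 4.762 in (exactly 100/21)

S = 500/21 in ≈ 23.810 in; Ia = 100/21 in ≈ 4.762 in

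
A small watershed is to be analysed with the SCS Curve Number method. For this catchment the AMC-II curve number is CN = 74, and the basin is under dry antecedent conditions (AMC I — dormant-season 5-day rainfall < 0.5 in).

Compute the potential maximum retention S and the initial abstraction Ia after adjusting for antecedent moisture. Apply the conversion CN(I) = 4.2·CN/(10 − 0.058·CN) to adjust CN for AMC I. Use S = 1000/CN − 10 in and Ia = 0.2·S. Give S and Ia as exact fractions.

S = 6500/777 in ≈ 8.366 in; Ia = 1300/777 in ≈ 1.673 in

Adjust CN=74 to AMC I: 4.2·74/(10 − 0.058·74) → (1554/5) ÷ (1427/250) = 77700/1427 ≈ 54.450
Retention S: 1000/CN − 10 with CN=54.450 → S = 6500/777 ≈ 8.366 in
Ia = 0.2S: 0.2·8.366 = 1.673 in (exactly 1300/777)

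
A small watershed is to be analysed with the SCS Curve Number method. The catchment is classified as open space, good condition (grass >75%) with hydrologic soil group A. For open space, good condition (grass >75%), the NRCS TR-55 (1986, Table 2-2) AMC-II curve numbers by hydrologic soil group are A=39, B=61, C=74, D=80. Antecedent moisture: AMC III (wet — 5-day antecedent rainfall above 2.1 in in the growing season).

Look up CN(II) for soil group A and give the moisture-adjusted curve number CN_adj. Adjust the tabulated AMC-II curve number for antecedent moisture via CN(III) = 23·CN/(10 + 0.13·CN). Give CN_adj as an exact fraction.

NRCS table: open space, good condition (grass >75%), soil group A → CN(II) = 39
CN(III) from CN(II)=39: (23·39)/(10 + 0.13·39) = 89700/1507 ≈ 59.522

CN_adj = 89700/1507 ≈ 59.522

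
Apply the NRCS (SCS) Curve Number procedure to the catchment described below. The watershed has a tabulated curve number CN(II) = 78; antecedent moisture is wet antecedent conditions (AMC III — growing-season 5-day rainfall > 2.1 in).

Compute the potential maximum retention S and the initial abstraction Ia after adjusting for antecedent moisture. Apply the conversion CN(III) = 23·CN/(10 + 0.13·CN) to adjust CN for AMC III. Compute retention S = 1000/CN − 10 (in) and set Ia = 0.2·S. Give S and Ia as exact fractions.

Adjust CN=78 to AMC III: 23·78/(10 + 0.13·78) → 1794 ÷ (1007/50) = 89700/1007 ≈ 89.076
S = 1000/(89700/1007) − 10 = 1100/897 in ≈ 1.226 in
Ia = 0.2·(1100/897) = 220/897 in ≈ 0.245 in

S = 1100/897 in ≈ 1.226 in; Ia = 220/897 in ≈ 0.245 in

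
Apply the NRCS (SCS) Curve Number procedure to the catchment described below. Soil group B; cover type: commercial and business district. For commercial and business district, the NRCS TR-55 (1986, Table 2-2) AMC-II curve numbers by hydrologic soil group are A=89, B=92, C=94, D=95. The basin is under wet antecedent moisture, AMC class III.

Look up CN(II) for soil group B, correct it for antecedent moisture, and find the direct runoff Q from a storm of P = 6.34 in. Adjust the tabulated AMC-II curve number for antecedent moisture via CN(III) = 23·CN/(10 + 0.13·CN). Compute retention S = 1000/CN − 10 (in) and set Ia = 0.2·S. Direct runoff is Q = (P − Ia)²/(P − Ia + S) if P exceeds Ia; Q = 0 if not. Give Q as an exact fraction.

Q = 27454170249/4647079850 in ≈ 5.908 in

NRCS table: commercial and business district, soil group B → CN(II) = 92
Wet (AMC III): CN(III) = 23·92/(10 + 0.13·92) = 2116/(549/25) = 52900/549 ≈ 96.357
S = 1000/(52900/549) − 10 = 200/529 in ≈ 0.378 in
Initial abstraction Ia = S/5 = (200/529)/5 = 40/529 ≈ 0.076 in
Excess rainfall: 6.340 − 0.076 = 6.264 in; P > Ia so Q > 0
Q: (165693/26450)² ÷ (175693/26450) = 27454170249/4647079850 in (≈ 5.908 in)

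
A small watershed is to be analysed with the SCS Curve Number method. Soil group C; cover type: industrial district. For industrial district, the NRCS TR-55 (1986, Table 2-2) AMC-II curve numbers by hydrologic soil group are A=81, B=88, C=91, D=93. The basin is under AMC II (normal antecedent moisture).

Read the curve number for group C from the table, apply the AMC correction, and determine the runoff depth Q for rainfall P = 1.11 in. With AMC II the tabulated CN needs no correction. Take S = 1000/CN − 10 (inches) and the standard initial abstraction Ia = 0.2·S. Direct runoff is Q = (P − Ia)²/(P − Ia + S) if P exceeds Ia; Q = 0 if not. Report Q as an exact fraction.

NRCS table: industrial district, soil group C → CN(II) = 91
CN(II) = 91; AMC II needs no correction.
Max retention: S = 1000/91 − 10 = 90/91 in (≈ 0.989 in)
Ia = 0.2·(90/91) = 18/91 in ≈ 0.198 in
Excess rainfall: 1.110 − 0.198 = 0.912 in; P > Ia so Q > 0
Q = (8301/9100)²/((8301/9100) + 90/91) = (68906601/82810000)/(17301/9100) = 22968867/52479700 in ≈ 0.438 in

Q = 22968867/52479700 in ≈ 0.438 in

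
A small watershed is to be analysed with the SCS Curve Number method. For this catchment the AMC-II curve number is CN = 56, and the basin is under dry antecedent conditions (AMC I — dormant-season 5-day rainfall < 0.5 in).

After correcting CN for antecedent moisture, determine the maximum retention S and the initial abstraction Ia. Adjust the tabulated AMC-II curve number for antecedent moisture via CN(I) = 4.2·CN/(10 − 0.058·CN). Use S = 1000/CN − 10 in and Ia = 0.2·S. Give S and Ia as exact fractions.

S = 2750/147 in ≈ 18.707 in; Ia = 550/147 in ≈ 3.741 in

Adjust CN=56 to AMC I: 4.2·56/(10 − 0.058·56) → (1176/5) ÷ (844/125) = 7350/211 ≈ 34.834
Max retention: S = 1000/(7350/211) − 10 = 2750/147 in (≈ 18.707 in)
Initial abstraction Ia = S/5 = (2750/147)/5 = 550/147 ≈ 3.741 in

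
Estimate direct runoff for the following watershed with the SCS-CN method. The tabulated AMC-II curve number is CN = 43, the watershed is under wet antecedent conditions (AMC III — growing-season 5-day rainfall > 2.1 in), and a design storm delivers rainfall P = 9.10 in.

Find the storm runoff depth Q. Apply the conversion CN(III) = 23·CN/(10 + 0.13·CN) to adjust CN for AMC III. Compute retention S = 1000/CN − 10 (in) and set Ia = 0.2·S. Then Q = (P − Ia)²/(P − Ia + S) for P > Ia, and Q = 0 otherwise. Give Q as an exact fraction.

Q = 6177802801/1341074110 in ≈ 4.607 in

Adjust CN=43 to AMC III: 23·43/(10 + 0.13·43) → 989 ÷ (1559/100) = 98900/1559 ≈ 63.438
S = 1000/(98900/1559) − 10 = 5700/989 in ≈ 5.763 in
Ia = 0.2S: 0.2·5.763 = 1.153 in (exactly 1140/989)
Since P=9.100 > Ia=1.153: effective rainfall P−Ia = 78599/9890 in
Runoff Q = (P−Ia)²/(P−Ia+S) = (7.947)²/(7.947+5.763) = 6177802801/1341074110 ≈ 4.607 in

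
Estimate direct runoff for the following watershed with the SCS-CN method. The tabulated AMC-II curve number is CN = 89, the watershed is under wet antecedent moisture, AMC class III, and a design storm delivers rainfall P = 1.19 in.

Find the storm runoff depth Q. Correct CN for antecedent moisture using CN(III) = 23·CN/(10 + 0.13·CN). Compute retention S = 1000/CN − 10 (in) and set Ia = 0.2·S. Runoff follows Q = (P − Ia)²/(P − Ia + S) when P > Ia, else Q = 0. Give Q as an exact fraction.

CN(III) from CN(II)=89: (23·89)/(10 + 0.13·89) = 204700/2157 ≈ 94.900
Max retention: S = 1000/(204700/2157) − 10 = 1100/2047 in (≈ 0.537 in)
Initial abstraction Ia = S/5 = (1100/2047)/5 = 220/2047 ≈ 0.107 in
P − Ia = 1.190 − 0.107 = 221593/204700 ≈ 1.083 in (> 0, runoff occurs)
Q = (221593/204700)²/((221593/204700) + 1100/2047) = (49103457649/41902090000)/(331593/204700) = 49103457649/67877087100 in ≈ 0.723 in

Q = 49103457649/67877087100 in ≈ 0.723 in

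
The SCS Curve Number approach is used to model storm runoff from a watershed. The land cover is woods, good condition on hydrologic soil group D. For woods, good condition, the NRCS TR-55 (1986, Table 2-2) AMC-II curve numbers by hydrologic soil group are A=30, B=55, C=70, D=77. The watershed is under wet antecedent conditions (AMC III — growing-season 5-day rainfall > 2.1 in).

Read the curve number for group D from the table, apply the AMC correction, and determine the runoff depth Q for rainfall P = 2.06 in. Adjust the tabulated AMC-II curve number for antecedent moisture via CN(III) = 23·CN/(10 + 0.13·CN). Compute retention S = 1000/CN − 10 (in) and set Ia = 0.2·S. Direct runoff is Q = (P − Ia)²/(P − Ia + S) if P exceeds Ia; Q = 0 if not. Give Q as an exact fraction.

NRCS table: woods, good condition, soil group D → CN(II) = 77
CN(III) from CN(II)=77: (23·77)/(10 + 0.13·77) = 7700/87 ≈ 88.506
S = 1000/(7700/87) − 10 = 100/77 in ≈ 1.299 in
Ia = 0.2S: 0.2·1.299 = 0.260 in (exactly 20/77)
Since P=2.060 > Ia=0.260: effective rainfall P−Ia = 6931/3850 in
Runoff Q = (P−Ia)²/(P−Ia+S) = (1.800)²/(1.800+1.299) = 48038761/45934350 ≈ 1.046 in

Q = 48038761/45934350 in ≈ 1.046 in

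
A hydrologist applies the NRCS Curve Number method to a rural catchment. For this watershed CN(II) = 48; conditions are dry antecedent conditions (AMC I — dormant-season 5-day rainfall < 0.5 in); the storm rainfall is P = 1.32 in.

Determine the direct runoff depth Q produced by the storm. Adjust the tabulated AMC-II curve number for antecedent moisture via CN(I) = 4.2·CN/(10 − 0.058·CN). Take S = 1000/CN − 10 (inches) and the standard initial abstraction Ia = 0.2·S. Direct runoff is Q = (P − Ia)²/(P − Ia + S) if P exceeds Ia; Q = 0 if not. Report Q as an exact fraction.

CN(I) from CN(II)=48: (4.2·48)/(10 − 0.058·48) = 12600/451 ≈ 27.938
Max retention: S = 1000/(12600/451) − 10 = 1625/63 in (≈ 25.794 in)
Ia = 0.2S: 0.2·25.794 = 5.159 in (exactly 325/63)
P = 1.320 ≤ Ia = 5.159 in: entire storm abstracted, Q = 0.

Q = 0 in ≈ 0.000 in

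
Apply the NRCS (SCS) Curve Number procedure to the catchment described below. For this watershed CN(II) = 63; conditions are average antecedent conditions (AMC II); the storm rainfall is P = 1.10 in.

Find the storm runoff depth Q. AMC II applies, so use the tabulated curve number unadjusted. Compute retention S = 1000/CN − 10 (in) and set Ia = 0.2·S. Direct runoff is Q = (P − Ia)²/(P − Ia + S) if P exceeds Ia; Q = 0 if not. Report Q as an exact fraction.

Q = 0 in ≈ 0.000 in

CN(II) = 63; AMC II needs no correction.
Retention S: 1000/CN − 10 with CN=63.000 → S = 370/63 ≈ 5.873 in
Initial abstraction Ia = S/5 = (370/63)/5 = 74/63 ≈ 1.175 in
P = 1.100 ≤ Ia = 1.175 in: entire storm abstracted, Q = 0.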